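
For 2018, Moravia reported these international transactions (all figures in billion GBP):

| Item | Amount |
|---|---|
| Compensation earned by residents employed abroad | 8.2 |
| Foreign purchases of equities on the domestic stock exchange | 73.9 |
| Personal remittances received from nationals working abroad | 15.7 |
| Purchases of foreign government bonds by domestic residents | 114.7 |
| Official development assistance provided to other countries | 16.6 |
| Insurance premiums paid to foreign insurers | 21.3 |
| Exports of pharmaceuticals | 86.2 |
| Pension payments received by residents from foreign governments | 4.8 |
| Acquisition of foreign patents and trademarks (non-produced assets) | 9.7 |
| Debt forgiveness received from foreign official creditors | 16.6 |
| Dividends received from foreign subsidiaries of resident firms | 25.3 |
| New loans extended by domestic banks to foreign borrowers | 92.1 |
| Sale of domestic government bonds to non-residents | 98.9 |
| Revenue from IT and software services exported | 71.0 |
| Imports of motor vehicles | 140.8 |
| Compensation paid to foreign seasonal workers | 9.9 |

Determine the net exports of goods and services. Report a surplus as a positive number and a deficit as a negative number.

Goods: 86.2 - 140.8 = -54.6
Services: 71.0 - 21.3 = 49.7
Trade balance = -54.6 + 49.7 = -4.9
(Excluded from the trade balance — primary income: compensation earned by residents employed abroad 8.2, dividends received from foreign subsidiaries of resident firms 25.3, compensation paid to foreign seasonal workers 9.9; financial account: foreign purchases of equities on the domestic stock exchange 73.9, purchases of foreign government bonds by domestic residents 114.7, new loans extended by domestic banks to foreign borrowers 92.1, sale of domestic government bonds to non-residents 98.9; secondary income: personal remittances received from nationals working abroad 15.7, official development assistance provided to other countries 16.6, pension payments received by residents from foreign governments 4.8; capital account: acquisition of foreign patents and trademarks (non-produced assets) 9.7, debt forgiveness received from foreign official creditors 16.6.)

-4.9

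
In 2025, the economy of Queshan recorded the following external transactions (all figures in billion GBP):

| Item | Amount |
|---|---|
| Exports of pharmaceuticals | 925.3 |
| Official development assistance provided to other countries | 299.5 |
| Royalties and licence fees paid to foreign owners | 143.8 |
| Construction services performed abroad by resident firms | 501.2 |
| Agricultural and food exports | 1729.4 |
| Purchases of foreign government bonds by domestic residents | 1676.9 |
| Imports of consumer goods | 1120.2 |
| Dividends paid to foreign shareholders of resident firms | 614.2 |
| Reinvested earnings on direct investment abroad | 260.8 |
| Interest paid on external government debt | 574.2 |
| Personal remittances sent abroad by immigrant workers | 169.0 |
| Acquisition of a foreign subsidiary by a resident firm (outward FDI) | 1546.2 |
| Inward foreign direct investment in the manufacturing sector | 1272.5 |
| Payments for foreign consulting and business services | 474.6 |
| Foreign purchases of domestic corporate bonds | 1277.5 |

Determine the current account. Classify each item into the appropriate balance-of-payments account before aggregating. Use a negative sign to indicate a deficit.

21.2

Goods: 925.3 - 1120.2 + 1729.4 = 1534.5
Services: -143.8 - 474.6 + 501.2 = -117.2
Primary income: -574.2 - 614.2 + 260.8 = -927.6
Secondary income: -169.0 - 299.5 = -468.5
Current account = 1534.5 + (-117.2) + (-927.6) + (-468.5) = 21.2
(Excluded from the current account — financial account: purchases of foreign government bonds by domestic residents 1676.9, acquisition of a foreign subsidiary by a resident firm (outward FDI) 1546.2, inward foreign direct investment in the manufacturing sector 1272.5, foreign purchases of domestic corporate bonds 1277.5.)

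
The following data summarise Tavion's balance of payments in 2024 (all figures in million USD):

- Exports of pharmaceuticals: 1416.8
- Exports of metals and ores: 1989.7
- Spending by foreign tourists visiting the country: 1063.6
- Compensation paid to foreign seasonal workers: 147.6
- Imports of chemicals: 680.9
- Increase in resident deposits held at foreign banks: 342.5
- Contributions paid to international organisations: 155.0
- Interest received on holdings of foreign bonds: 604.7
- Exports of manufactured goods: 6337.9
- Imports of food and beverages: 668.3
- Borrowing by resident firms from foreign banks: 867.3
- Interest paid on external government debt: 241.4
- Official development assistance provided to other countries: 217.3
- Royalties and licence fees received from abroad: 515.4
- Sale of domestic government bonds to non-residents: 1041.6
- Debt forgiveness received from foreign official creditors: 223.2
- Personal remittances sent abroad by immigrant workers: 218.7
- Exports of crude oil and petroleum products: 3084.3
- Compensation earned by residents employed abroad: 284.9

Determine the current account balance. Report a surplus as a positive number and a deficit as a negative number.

12968.1

Goods: -680.9 + 1416.8 + 1989.7 - 668.3 + 3084.3 + 6337.9 = 11479.5
Services: 1063.6 + 515.4 = 1579.0
Primary income: 284.9 - 241.4 + 604.7 - 147.6 = 500.6
Secondary income: -217.3 - 155.0 - 218.7 = -591.0
Current account = 11479.5 + 1579.0 + 500.6 + (-591.0) = 12968.1
(Excluded from the current account — financial account: increase in resident deposits held at foreign banks 342.5, borrowing by resident firms from foreign banks 867.3, sale of domestic government bonds to non-residents 1041.6; capital account: debt forgiveness received from foreign official creditors 223.2.)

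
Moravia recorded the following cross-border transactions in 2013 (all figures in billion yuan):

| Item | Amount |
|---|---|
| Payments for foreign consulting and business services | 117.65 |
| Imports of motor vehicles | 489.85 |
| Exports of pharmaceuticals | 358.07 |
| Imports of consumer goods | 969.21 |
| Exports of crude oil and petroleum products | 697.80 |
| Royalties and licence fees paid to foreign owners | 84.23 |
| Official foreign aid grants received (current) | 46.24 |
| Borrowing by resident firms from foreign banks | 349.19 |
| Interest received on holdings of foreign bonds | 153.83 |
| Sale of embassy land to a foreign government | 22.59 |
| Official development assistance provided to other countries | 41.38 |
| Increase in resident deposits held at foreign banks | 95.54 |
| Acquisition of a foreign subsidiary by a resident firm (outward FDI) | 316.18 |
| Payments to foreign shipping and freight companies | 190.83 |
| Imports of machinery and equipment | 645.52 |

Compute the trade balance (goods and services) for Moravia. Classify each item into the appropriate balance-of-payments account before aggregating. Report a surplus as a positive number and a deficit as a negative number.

Goods: -489.85 - 969.21 + 697.80 - 645.52 + 358.07 = -1048.71
Services: -84.23 - 117.65 - 190.83 = -392.71
Trade balance = -1048.71 + (-392.71) = -1441.42
(Excluded from the trade balance — secondary income: official foreign aid grants received (current) 46.24, official development assistance provided to other countries 41.38; financial account: borrowing by resident firms from foreign banks 349.19, increase in resident deposits held at foreign banks 95.54, acquisition of a foreign subsidiary by a resident firm (outward FDI) 316.18; primary income: interest received on holdings of foreign bonds 153.83; capital account: sale of embassy land to a foreign government 22.59.)

-1441.42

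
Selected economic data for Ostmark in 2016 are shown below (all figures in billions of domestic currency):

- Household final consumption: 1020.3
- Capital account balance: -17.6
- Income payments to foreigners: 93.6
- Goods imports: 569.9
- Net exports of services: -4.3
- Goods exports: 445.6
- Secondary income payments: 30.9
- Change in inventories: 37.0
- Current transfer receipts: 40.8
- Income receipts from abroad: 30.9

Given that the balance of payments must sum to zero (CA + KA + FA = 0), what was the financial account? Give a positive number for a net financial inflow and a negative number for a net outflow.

199.0

Goods balance = 445.6 - 569.9 = -124.3
Services balance = -4.3
Trade balance (goods + services) = -124.3 + (-4.3) = -128.6
Net primary income = 30.9 - 93.6 = -62.7
Net secondary income = 40.8 - 30.9 = 9.9
Current account = -128.6 + (-62.7) + 9.9 = -181.4
Financial account = -(-181.4 + (-17.6)) = 199.0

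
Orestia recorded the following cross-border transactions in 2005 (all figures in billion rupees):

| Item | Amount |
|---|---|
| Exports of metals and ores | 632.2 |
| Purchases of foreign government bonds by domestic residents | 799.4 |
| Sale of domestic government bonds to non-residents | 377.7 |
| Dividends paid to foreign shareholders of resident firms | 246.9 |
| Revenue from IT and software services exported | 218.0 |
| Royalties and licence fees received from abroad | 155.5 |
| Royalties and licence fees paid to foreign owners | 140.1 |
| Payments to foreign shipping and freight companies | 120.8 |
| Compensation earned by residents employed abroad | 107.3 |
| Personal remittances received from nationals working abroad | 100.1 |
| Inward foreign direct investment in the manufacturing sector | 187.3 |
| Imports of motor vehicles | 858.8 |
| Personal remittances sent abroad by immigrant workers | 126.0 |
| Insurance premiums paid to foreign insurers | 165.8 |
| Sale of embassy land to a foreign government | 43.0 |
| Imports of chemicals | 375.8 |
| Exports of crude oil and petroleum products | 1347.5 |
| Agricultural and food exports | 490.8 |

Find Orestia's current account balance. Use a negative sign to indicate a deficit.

Goods: 490.8 - 375.8 + 1347.5 - 858.8 + 632.2 = 1235.9
Services: -165.8 - 120.8 - 140.1 + 218.0 + 155.5 = -53.2
Primary income: -246.9 + 107.3 = -139.6
Secondary income: -126.0 + 100.1 = -25.9
Current account = 1235.9 + (-53.2) + (-139.6) + (-25.9) = 1017.2
(Excluded from the current account — financial account: purchases of foreign government bonds by domestic residents 799.4, sale of domestic government bonds to non-residents 377.7, inward foreign direct investment in the manufacturing sector 187.3; capital account: sale of embassy land to a foreign government 43.0.)

1017.2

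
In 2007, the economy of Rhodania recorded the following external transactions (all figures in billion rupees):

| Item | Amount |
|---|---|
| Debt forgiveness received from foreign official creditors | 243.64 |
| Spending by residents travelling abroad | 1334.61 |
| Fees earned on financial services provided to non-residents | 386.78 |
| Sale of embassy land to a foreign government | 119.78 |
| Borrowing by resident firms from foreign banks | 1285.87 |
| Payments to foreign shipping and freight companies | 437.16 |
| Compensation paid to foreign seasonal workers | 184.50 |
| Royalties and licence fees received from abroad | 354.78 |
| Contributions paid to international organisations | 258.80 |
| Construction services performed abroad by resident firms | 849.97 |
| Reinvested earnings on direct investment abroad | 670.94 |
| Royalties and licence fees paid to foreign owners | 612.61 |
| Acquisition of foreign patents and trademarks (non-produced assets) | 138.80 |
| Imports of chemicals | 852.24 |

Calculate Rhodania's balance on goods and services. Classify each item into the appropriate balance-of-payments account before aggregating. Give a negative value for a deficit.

Goods: -852.24
Services: -612.61 - 1334.61 - 437.16 + 354.78 + 849.97 + 386.78 = -792.85
Trade balance = -852.24 + (-792.85) = -1645.09
(Excluded from the trade balance — capital account: debt forgiveness received from foreign official creditors 243.64, sale of embassy land to a foreign government 119.78, acquisition of foreign patents and trademarks (non-produced assets) 138.80; financial account: borrowing by resident firms from foreign banks 1285.87; primary income: compensation paid to foreign seasonal workers 184.50, reinvested earnings on direct investment abroad 670.94; secondary income: contributions paid to international organisations 258.80.)

-1645.09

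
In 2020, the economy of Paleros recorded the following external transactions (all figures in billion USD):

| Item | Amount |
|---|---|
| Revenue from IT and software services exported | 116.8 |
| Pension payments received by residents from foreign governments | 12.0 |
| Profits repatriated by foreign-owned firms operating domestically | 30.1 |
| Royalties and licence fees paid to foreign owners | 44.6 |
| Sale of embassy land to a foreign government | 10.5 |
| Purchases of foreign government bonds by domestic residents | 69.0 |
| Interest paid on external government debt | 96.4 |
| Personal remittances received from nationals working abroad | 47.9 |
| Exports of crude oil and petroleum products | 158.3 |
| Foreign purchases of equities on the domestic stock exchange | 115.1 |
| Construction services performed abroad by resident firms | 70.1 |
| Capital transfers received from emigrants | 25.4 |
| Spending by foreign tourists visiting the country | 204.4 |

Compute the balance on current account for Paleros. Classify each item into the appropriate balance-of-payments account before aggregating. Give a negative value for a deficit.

438.4

Goods: 158.3
Services: 70.1 - 44.6 + 204.4 + 116.8 = 346.7
Primary income: -96.4 - 30.1 = -126.5
Secondary income: 47.9 + 12.0 = 59.9
Current account = 158.3 + 346.7 + (-126.5) + 59.9 = 438.4
(Excluded from the current account — capital account: sale of embassy land to a foreign government 10.5, capital transfers received from emigrants 25.4; financial account: purchases of foreign government bonds by domestic residents 69.0, foreign purchases of equities on the domestic stock exchange 115.1.)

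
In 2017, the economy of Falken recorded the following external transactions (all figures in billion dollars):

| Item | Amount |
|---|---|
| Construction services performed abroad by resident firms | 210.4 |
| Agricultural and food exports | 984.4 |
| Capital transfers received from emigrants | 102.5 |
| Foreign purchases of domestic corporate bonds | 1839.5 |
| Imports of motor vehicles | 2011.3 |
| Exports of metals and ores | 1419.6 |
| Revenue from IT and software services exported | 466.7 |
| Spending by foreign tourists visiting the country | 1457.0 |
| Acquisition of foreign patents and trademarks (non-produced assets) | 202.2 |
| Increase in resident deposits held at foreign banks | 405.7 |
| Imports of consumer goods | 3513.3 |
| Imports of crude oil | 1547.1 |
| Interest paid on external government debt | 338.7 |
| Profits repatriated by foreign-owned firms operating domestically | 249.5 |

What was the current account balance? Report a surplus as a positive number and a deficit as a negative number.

-3121.8

Goods: -2011.3 + 984.4 - 3513.3 + 1419.6 - 1547.1 = -4667.7
Services: 466.7 + 1457.0 + 210.4 = 2134.1
Primary income: -249.5 - 338.7 = -588.2
Current account = (-4667.7) + 2134.1 + (-588.2) = -3121.8
(Excluded from the current account — capital account: capital transfers received from emigrants 102.5, acquisition of foreign patents and trademarks (non-produced assets) 202.2; financial account: foreign purchases of domestic corporate bonds 1839.5, increase in resident deposits held at foreign banks 405.7.)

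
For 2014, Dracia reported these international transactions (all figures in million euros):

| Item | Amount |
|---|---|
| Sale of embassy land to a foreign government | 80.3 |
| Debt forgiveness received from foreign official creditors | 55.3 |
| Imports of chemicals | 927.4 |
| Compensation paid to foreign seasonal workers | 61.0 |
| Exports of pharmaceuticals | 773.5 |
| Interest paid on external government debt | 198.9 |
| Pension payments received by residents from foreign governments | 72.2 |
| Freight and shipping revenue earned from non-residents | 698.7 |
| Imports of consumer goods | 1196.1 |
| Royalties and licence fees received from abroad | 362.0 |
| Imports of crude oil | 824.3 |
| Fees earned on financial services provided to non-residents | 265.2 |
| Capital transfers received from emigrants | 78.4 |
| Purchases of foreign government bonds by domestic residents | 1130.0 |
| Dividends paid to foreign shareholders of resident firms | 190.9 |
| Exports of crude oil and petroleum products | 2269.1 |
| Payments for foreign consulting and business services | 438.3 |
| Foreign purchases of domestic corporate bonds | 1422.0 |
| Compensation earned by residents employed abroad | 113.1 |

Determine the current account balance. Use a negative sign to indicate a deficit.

716.9

Goods: -824.3 - 927.4 - 1196.1 + 773.5 + 2269.1 = 94.8
Services: 265.2 + 698.7 + 362.0 - 438.3 = 887.6
Primary income: -198.9 - 190.9 - 61.0 + 113.1 = -337.7
Secondary income: 72.2
Current account = 94.8 + 887.6 + (-337.7) + 72.2 = 716.9
(Excluded from the current account — capital account: sale of embassy land to a foreign government 80.3, debt forgiveness received from foreign official creditors 55.3, capital transfers received from emigrants 78.4; financial account: purchases of foreign government bonds by domestic residents 1130.0, foreign purchases of domestic corporate bonds 1422.0.)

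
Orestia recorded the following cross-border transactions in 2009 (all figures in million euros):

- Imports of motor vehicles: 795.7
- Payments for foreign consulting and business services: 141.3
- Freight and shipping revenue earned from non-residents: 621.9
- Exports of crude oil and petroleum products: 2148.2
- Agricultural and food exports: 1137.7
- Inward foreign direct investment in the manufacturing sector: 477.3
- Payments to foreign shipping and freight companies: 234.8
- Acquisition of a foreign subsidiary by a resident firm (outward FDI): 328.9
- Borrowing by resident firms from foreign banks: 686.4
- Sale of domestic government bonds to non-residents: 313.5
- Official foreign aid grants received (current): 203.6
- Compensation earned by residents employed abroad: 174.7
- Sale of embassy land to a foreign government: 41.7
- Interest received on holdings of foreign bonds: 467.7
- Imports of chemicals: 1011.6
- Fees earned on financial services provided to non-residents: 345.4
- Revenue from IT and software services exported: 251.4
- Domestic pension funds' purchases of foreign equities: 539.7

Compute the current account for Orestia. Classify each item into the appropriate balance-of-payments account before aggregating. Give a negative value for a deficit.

3167.2

Goods: 2148.2 - 795.7 - 1011.6 + 1137.7 = 1478.6
Services: 251.4 - 141.3 + 621.9 - 234.8 + 345.4 = 842.6
Primary income: 467.7 + 174.7 = 642.4
Secondary income: 203.6
Current account = 1478.6 + 842.6 + 642.4 + 203.6 = 3167.2
(Excluded from the current account — financial account: inward foreign direct investment in the manufacturing sector 477.3, acquisition of a foreign subsidiary by a resident firm (outward FDI) 328.9, borrowing by resident firms from foreign banks 686.4, sale of domestic government bonds to non-residents 313.5, domestic pension funds' purchases of foreign equities 539.7; capital account: sale of embassy land to a foreign government 41.7.)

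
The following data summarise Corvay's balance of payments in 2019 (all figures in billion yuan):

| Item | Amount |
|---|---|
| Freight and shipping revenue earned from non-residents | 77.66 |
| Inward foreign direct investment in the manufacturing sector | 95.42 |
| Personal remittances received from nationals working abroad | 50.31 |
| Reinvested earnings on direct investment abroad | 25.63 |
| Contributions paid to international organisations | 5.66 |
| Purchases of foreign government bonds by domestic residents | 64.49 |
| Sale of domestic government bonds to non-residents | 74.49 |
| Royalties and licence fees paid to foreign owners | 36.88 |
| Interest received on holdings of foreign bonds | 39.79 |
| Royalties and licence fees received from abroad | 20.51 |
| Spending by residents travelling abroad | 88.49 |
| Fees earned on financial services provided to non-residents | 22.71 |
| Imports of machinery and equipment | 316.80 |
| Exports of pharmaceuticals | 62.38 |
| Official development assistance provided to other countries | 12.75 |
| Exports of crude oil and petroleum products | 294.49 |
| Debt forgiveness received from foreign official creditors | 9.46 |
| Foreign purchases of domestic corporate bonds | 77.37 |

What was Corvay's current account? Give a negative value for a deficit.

132.90

Goods: 62.38 - 316.80 + 294.49 = 40.07
Services: 20.51 + 22.71 - 36.88 - 88.49 + 77.66 = -4.49
Primary income: 39.79 + 25.63 = 65.42
Secondary income: -12.75 + 50.31 - 5.66 = 31.90
Current account = 40.07 + (-4.49) + 65.42 + 31.90 = 132.90
(Excluded from the current account — financial account: inward foreign direct investment in the manufacturing sector 95.42, purchases of foreign government bonds by domestic residents 64.49, sale of domestic government bonds to non-residents 74.49, foreign purchases of domestic corporate bonds 77.37; capital account: debt forgiveness received from foreign official creditors 9.46.)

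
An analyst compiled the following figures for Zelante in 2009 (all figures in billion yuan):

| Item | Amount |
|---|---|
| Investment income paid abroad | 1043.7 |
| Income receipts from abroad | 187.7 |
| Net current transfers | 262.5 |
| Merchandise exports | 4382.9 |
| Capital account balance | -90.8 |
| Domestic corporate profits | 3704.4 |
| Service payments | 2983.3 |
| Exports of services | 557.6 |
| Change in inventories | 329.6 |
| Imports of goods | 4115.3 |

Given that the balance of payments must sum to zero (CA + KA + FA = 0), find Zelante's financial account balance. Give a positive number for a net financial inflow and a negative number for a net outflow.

Goods balance = 4382.9 - 4115.3 = 267.6
Services balance = 557.6 - 2983.3 = -2425.7
Trade balance (goods + services) = 267.6 + (-2425.7) = -2158.1
Net primary income = 187.7 - 1043.7 = -856.0
Net secondary income = 262.5
Current account = -2158.1 + (-856.0) + 262.5 = -2751.6
Financial account = -(-2751.6 + (-90.8)) = 2842.4

2842.4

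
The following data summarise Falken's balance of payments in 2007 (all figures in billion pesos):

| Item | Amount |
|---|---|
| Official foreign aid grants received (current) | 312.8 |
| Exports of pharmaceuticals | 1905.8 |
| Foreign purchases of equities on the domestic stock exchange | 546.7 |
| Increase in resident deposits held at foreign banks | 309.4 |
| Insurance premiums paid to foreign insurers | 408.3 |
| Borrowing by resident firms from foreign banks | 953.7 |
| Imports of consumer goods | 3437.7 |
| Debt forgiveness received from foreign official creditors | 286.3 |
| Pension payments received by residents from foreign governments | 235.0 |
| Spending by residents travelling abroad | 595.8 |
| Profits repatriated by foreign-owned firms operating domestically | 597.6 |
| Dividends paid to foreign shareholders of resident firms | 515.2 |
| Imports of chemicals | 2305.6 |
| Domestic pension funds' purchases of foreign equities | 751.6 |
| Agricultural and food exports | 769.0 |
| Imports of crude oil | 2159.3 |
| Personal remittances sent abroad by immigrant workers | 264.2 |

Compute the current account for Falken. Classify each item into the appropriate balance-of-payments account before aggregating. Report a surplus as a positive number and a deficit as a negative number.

-7061.1

Goods: -2159.3 - 2305.6 + 769.0 - 3437.7 + 1905.8 = -5227.8
Services: -595.8 - 408.3 = -1004.1
Primary income: -515.2 - 597.6 = -1112.8
Secondary income: -264.2 + 312.8 + 235.0 = 283.6
Current account = (-5227.8) + (-1004.1) + (-1112.8) + 283.6 = -7061.1
(Excluded from the current account — financial account: foreign purchases of equities on the domestic stock exchange 546.7, increase in resident deposits held at foreign banks 309.4, borrowing by resident firms from foreign banks 953.7, domestic pension funds' purchases of foreign equities 751.6; capital account: debt forgiveness received from foreign official creditors 286.3.)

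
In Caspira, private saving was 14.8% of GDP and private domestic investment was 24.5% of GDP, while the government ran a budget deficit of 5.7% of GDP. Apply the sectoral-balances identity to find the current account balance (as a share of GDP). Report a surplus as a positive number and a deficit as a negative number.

-15.4

By the sectoral-balances identity, CA = (S_private - I) + (T - G).
Private balance = 14.8 - 24.5 = -9.7
Government balance (T - G) = -5.7
CA = -9.7 + (-5.7) = -15.4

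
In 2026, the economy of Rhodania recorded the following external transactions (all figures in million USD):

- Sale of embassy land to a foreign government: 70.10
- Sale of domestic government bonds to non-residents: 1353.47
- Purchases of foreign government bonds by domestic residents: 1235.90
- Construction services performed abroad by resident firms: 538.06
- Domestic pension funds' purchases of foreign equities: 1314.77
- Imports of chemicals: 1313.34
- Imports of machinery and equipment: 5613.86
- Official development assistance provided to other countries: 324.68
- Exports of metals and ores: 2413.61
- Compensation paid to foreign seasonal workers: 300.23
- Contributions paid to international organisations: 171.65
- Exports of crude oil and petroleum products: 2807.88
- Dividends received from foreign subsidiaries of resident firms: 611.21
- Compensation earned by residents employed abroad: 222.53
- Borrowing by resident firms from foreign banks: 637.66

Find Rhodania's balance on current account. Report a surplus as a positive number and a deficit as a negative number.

Goods: 2807.88 - 5613.86 - 1313.34 + 2413.61 = -1705.71
Services: 538.06
Primary income: 611.21 - 300.23 + 222.53 = 533.51
Secondary income: -324.68 - 171.65 = -496.33
Current account = (-1705.71) + 538.06 + 533.51 + (-496.33) = -1130.47
(Excluded from the current account — capital account: sale of embassy land to a foreign government 70.10; financial account: sale of domestic government bonds to non-residents 1353.47, purchases of foreign government bonds by domestic residents 1235.90, domestic pension funds' purchases of foreign equities 1314.77, borrowing by resident firms from foreign banks 637.66.)

-1130.47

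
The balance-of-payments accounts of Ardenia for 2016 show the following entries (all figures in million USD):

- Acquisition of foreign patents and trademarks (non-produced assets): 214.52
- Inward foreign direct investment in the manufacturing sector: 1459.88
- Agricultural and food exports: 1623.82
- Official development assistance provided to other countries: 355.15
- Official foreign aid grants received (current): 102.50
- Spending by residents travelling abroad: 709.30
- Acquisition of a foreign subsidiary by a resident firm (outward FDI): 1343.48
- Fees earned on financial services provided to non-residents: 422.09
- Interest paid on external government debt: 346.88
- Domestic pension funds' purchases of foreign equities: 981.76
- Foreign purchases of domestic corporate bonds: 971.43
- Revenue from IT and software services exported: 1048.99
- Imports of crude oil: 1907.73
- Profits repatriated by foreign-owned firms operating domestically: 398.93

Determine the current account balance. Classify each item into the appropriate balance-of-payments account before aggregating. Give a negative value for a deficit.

-520.59

Goods: 1623.82 - 1907.73 = -283.91
Services: -709.30 + 1048.99 + 422.09 = 761.78
Primary income: -346.88 - 398.93 = -745.81
Secondary income: -355.15 + 102.50 = -252.65
Current account = (-283.91) + 761.78 + (-745.81) + (-252.65) = -520.59
(Excluded from the current account — capital account: acquisition of foreign patents and trademarks (non-produced assets) 214.52; financial account: inward foreign direct investment in the manufacturing sector 1459.88, acquisition of a foreign subsidiary by a resident firm (outward FDI) 1343.48, domestic pension funds' purchases of foreign equities 981.76, foreign purchases of domestic corporate bonds 971.43.)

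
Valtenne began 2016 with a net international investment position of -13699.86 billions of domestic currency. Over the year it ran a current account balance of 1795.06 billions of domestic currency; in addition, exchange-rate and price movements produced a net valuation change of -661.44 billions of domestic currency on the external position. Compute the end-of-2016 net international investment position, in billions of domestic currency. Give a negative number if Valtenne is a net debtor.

-12566.24

Change in NIIP = current account + net valuation change = 1795.06 + (-661.44) = 1133.62
End-of-year NIIP = -13699.86 + 1133.62 = -12566.24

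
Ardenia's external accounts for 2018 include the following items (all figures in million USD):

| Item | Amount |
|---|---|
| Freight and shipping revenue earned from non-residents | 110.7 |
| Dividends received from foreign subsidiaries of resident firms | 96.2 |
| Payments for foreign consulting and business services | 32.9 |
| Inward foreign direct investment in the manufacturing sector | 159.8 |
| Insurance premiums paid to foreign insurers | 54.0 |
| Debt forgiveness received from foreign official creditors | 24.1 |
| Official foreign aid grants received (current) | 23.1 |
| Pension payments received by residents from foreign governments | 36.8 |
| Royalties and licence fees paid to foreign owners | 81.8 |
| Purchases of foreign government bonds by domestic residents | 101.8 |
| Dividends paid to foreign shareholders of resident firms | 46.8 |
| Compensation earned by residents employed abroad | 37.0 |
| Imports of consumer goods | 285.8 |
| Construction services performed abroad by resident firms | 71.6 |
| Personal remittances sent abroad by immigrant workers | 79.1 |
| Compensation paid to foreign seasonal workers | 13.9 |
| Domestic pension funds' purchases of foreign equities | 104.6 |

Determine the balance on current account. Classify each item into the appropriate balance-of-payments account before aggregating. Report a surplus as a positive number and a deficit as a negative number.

-218.9

Goods: -285.8
Services: -32.9 - 81.8 + 71.6 - 54.0 + 110.7 = 13.6
Primary income: 37.0 - 46.8 - 13.9 + 96.2 = 72.5
Secondary income: -79.1 + 23.1 + 36.8 = -19.2
Current account = (-285.8) + 13.6 + 72.5 + (-19.2) = -218.9
(Excluded from the current account — financial account: inward foreign direct investment in the manufacturing sector 159.8, purchases of foreign government bonds by domestic residents 101.8, domestic pension funds' purchases of foreign equities 104.6; capital account: debt forgiveness received from foreign official creditors 24.1.)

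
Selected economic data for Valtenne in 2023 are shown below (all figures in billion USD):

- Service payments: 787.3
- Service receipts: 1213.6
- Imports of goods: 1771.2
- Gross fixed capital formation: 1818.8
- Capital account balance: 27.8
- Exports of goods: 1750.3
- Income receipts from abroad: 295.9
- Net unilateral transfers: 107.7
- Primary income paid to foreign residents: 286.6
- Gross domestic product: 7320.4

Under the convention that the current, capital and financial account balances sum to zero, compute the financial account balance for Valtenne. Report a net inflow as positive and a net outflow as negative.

-550.2

Goods balance = 1750.3 - 1771.2 = -20.9
Services balance = 1213.6 - 787.3 = 426.3
Trade balance (goods + services) = -20.9 + 426.3 = 405.4
Net primary income = 295.9 - 286.6 = 9.3
Net secondary income = 107.7
Current account = 405.4 + 9.3 + 107.7 = 522.4
Financial account = -(522.4 + 27.8) = -550.2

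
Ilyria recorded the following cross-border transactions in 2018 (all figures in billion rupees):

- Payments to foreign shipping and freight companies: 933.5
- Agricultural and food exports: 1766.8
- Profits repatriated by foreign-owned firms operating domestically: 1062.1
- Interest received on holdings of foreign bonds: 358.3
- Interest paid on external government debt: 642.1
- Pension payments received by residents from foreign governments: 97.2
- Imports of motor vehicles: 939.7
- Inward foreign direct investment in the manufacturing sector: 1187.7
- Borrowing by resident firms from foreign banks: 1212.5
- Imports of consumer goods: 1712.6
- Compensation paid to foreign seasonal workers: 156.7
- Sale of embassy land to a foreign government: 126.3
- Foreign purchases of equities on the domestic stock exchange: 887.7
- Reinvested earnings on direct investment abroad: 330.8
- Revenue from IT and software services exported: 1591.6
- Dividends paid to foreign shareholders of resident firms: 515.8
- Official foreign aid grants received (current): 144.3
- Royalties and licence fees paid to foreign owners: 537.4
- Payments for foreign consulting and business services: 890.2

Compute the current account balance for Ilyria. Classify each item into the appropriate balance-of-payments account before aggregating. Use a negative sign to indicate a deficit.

-3101.1

Goods: -1712.6 - 939.7 + 1766.8 = -885.5
Services: -537.4 - 933.5 - 890.2 + 1591.6 = -769.5
Primary income: -1062.1 + 358.3 - 156.7 - 515.8 - 642.1 + 330.8 = -1687.6
Secondary income: 97.2 + 144.3 = 241.5
Current account = (-885.5) + (-769.5) + (-1687.6) + 241.5 = -3101.1
(Excluded from the current account — financial account: inward foreign direct investment in the manufacturing sector 1187.7, borrowing by resident firms from foreign banks 1212.5, foreign purchases of equities on the domestic stock exchange 887.7; capital account: sale of embassy land to a foreign government 126.3.)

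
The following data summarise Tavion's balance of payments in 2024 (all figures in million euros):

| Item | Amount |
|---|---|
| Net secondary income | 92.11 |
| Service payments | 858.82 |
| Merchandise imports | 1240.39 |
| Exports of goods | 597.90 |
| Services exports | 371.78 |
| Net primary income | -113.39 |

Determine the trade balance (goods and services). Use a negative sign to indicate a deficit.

-1129.53

Goods balance = 597.90 - 1240.39 = -642.49
Services balance = 371.78 - 858.82 = -487.04
Trade balance (goods + services) = -642.49 + (-487.04) = -1129.53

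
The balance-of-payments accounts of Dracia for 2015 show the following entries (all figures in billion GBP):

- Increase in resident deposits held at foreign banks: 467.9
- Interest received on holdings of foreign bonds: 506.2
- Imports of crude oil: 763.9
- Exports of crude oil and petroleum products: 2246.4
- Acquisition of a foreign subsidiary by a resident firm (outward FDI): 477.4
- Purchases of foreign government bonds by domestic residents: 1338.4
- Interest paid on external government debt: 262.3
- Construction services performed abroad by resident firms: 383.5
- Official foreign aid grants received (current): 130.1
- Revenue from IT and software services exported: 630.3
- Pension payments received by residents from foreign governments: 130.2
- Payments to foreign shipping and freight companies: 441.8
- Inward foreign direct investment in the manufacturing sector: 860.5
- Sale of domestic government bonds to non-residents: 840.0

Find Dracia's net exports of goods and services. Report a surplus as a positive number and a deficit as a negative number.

Goods: -763.9 + 2246.4 = 1482.5
Services: -441.8 + 630.3 + 383.5 = 572.0
Trade balance = 1482.5 + 572.0 = 2054.5
(Excluded from the trade balance — financial account: increase in resident deposits held at foreign banks 467.9, acquisition of a foreign subsidiary by a resident firm (outward FDI) 477.4, purchases of foreign government bonds by domestic residents 1338.4, inward foreign direct investment in the manufacturing sector 860.5, sale of domestic government bonds to non-residents 840.0; primary income: interest received on holdings of foreign bonds 506.2, interest paid on external government debt 262.3; secondary income: official foreign aid grants received (current) 130.1, pension payments received by residents from foreign governments 130.2.)

2054.5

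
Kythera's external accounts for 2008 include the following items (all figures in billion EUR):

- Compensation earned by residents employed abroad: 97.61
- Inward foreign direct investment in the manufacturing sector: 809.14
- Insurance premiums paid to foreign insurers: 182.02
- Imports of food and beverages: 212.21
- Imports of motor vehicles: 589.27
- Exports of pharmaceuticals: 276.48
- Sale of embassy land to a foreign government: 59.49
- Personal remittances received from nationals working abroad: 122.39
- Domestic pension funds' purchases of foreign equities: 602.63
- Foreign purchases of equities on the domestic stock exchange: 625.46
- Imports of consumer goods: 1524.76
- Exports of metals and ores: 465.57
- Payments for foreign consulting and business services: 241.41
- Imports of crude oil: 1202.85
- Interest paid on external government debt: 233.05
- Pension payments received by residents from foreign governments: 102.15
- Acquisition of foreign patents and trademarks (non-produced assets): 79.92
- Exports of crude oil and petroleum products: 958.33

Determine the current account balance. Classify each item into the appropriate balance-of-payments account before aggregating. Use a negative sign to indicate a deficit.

Goods: 465.57 - 212.21 - 589.27 - 1524.76 - 1202.85 + 276.48 + 958.33 = -1828.71
Services: -182.02 - 241.41 = -423.43
Primary income: -233.05 + 97.61 = -135.44
Secondary income: 102.15 + 122.39 = 224.54
Current account = (-1828.71) + (-423.43) + (-135.44) + 224.54 = -2163.04
(Excluded from the current account — financial account: inward foreign direct investment in the manufacturing sector 809.14, domestic pension funds' purchases of foreign equities 602.63, foreign purchases of equities on the domestic stock exchange 625.46; capital account: sale of embassy land to a foreign government 59.49, acquisition of foreign patents and trademarks (non-produced assets) 79.92.)

-2163.04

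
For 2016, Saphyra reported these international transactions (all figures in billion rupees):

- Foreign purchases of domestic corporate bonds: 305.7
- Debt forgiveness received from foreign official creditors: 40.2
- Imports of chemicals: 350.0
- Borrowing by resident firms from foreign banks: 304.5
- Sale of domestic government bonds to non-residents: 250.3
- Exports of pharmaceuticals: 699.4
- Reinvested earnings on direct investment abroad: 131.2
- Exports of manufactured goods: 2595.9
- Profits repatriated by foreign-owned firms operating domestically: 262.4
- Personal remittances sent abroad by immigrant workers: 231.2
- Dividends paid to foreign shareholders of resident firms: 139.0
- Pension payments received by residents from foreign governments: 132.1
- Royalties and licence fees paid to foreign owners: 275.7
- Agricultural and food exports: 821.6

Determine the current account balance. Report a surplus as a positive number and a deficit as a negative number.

Goods: 821.6 + 699.4 - 350.0 + 2595.9 = 3766.9
Services: -275.7
Primary income: -262.4 + 131.2 - 139.0 = -270.2
Secondary income: 132.1 - 231.2 = -99.1
Current account = 3766.9 + (-275.7) + (-270.2) + (-99.1) = 3121.9
(Excluded from the current account — financial account: foreign purchases of domestic corporate bonds 305.7, borrowing by resident firms from foreign banks 304.5, sale of domestic government bonds to non-residents 250.3; capital account: debt forgiveness received from foreign official creditors 40.2.)

3121.9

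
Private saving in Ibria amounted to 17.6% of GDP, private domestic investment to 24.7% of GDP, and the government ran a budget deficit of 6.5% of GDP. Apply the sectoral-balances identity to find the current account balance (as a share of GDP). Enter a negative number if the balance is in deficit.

By the sectoral-balances identity, CA = (S_private - I) + (T - G).
Private balance = 17.6 - 24.7 = -7.1
Government balance (T - G) = -6.5
CA = -7.1 + (-6.5) = -13.6

-13.6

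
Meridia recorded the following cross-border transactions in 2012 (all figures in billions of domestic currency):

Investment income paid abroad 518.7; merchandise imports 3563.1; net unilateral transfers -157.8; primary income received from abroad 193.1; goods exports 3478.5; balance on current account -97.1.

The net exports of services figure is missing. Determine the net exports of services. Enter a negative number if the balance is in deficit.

470.9

Current account = goods balance + services balance + net primary income + net secondary income
Sum of the known components = -568.0
Net exports of services = CA - (known components) = -97.1 - (-568.0) = 470.9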